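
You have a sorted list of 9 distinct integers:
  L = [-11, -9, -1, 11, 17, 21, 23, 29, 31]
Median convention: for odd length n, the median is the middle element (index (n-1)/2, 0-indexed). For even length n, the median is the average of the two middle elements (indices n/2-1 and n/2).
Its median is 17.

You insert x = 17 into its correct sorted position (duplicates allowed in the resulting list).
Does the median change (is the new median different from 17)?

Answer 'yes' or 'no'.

Answer: no

Derivation:
Old median = 17
Insert x = 17
New median = 17
Changed? no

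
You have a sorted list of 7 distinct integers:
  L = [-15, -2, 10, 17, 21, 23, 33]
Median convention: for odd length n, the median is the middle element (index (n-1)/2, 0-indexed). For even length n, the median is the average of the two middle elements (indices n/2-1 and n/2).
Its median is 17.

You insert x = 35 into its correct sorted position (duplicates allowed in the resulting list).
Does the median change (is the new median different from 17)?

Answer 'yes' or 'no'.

Answer: yes

Derivation:
Old median = 17
Insert x = 35
New median = 19
Changed? yes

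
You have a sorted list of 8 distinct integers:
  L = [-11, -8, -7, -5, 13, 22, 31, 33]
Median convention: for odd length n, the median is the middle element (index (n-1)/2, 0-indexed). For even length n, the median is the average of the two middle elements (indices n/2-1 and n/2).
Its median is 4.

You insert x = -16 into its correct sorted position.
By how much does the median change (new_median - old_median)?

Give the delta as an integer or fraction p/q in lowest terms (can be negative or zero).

Old median = 4
After inserting x = -16: new sorted = [-16, -11, -8, -7, -5, 13, 22, 31, 33]
New median = -5
Delta = -5 - 4 = -9

Answer: -9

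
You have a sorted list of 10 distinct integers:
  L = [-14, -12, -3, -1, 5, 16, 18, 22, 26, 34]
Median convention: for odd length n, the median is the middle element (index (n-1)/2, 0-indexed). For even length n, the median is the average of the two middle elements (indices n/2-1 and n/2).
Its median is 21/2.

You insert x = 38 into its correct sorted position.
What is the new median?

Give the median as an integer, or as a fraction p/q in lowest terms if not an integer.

Old list (sorted, length 10): [-14, -12, -3, -1, 5, 16, 18, 22, 26, 34]
Old median = 21/2
Insert x = 38
Old length even (10). Middle pair: indices 4,5 = 5,16.
New length odd (11). New median = single middle element.
x = 38: 10 elements are < x, 0 elements are > x.
New sorted list: [-14, -12, -3, -1, 5, 16, 18, 22, 26, 34, 38]
New median = 16

Answer: 16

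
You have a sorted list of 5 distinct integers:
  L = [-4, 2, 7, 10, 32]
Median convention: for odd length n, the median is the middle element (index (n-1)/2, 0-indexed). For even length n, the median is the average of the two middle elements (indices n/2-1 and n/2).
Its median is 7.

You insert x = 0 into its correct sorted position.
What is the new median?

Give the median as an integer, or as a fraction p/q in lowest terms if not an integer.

Old list (sorted, length 5): [-4, 2, 7, 10, 32]
Old median = 7
Insert x = 0
Old length odd (5). Middle was index 2 = 7.
New length even (6). New median = avg of two middle elements.
x = 0: 1 elements are < x, 4 elements are > x.
New sorted list: [-4, 0, 2, 7, 10, 32]
New median = 9/2

Answer: 9/2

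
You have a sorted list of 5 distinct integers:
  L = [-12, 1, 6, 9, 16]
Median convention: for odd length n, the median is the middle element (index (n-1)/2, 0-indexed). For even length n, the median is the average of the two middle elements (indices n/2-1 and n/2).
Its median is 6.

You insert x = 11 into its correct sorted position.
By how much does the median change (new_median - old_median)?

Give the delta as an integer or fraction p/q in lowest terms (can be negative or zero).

Old median = 6
After inserting x = 11: new sorted = [-12, 1, 6, 9, 11, 16]
New median = 15/2
Delta = 15/2 - 6 = 3/2

Answer: 3/2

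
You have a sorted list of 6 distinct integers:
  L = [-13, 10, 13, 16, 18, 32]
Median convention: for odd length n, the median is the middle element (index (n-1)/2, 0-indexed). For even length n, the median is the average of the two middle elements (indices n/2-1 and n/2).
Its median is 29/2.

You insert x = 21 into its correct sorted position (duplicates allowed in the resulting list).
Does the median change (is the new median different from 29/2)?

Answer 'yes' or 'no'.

Answer: yes

Derivation:
Old median = 29/2
Insert x = 21
New median = 16
Changed? yes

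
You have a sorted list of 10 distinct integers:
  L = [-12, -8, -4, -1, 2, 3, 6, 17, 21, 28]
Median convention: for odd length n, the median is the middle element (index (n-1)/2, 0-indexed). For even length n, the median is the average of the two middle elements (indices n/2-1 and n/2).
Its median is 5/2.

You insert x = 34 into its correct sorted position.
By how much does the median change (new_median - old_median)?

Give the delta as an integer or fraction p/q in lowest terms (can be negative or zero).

Answer: 1/2

Derivation:
Old median = 5/2
After inserting x = 34: new sorted = [-12, -8, -4, -1, 2, 3, 6, 17, 21, 28, 34]
New median = 3
Delta = 3 - 5/2 = 1/2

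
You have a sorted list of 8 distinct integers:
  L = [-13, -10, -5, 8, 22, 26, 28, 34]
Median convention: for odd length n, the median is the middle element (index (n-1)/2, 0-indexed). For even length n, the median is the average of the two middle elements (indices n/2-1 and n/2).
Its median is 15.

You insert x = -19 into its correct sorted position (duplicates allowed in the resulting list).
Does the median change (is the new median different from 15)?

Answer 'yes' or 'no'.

Old median = 15
Insert x = -19
New median = 8
Changed? yes

Answer: yes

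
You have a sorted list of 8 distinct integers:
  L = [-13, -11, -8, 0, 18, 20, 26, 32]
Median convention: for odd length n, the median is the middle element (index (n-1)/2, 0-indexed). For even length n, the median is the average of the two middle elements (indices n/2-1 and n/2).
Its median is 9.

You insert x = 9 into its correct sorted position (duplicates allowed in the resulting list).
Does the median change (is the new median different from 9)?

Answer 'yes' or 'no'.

Answer: no

Derivation:
Old median = 9
Insert x = 9
New median = 9
Changed? no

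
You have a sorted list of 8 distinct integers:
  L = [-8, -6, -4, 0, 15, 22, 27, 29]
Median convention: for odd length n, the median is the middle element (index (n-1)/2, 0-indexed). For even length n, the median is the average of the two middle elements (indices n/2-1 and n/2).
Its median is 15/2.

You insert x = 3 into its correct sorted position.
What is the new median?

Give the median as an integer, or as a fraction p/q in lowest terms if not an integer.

Answer: 3

Derivation:
Old list (sorted, length 8): [-8, -6, -4, 0, 15, 22, 27, 29]
Old median = 15/2
Insert x = 3
Old length even (8). Middle pair: indices 3,4 = 0,15.
New length odd (9). New median = single middle element.
x = 3: 4 elements are < x, 4 elements are > x.
New sorted list: [-8, -6, -4, 0, 3, 15, 22, 27, 29]
New median = 3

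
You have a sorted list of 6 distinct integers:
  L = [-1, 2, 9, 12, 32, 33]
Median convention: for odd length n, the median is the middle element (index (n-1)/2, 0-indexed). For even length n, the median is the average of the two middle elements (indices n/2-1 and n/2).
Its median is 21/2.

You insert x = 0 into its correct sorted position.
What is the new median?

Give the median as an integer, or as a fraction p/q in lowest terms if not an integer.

Answer: 9

Derivation:
Old list (sorted, length 6): [-1, 2, 9, 12, 32, 33]
Old median = 21/2
Insert x = 0
Old length even (6). Middle pair: indices 2,3 = 9,12.
New length odd (7). New median = single middle element.
x = 0: 1 elements are < x, 5 elements are > x.
New sorted list: [-1, 0, 2, 9, 12, 32, 33]
New median = 9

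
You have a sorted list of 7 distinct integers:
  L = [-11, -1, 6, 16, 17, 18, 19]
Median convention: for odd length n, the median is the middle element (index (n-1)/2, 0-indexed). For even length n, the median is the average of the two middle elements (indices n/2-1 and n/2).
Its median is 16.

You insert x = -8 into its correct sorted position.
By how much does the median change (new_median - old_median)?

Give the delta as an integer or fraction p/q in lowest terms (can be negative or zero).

Answer: -5

Derivation:
Old median = 16
After inserting x = -8: new sorted = [-11, -8, -1, 6, 16, 17, 18, 19]
New median = 11
Delta = 11 - 16 = -5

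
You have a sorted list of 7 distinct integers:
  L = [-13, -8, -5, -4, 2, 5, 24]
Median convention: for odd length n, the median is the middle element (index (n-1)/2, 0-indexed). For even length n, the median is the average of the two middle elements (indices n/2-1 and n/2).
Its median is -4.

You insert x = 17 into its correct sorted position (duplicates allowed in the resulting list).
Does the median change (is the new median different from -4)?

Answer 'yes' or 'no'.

Old median = -4
Insert x = 17
New median = -1
Changed? yes

Answer: yes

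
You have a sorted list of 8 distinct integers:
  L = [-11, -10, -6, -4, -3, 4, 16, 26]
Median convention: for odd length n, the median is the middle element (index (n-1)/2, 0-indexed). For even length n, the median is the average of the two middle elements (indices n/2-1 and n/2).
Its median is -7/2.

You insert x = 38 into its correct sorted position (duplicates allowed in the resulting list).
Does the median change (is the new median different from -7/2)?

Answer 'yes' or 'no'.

Old median = -7/2
Insert x = 38
New median = -3
Changed? yes

Answer: yes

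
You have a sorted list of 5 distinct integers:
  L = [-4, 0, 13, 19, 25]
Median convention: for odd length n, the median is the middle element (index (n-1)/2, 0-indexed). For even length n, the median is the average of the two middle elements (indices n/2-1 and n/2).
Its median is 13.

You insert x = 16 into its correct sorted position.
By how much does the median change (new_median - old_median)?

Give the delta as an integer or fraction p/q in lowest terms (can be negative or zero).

Answer: 3/2

Derivation:
Old median = 13
After inserting x = 16: new sorted = [-4, 0, 13, 16, 19, 25]
New median = 29/2
Delta = 29/2 - 13 = 3/2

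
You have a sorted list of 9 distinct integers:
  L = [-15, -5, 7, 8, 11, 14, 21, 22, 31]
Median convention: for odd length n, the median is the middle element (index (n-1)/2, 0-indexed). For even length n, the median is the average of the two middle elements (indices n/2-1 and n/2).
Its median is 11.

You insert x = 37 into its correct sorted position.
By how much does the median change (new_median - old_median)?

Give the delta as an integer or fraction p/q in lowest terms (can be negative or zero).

Old median = 11
After inserting x = 37: new sorted = [-15, -5, 7, 8, 11, 14, 21, 22, 31, 37]
New median = 25/2
Delta = 25/2 - 11 = 3/2

Answer: 3/2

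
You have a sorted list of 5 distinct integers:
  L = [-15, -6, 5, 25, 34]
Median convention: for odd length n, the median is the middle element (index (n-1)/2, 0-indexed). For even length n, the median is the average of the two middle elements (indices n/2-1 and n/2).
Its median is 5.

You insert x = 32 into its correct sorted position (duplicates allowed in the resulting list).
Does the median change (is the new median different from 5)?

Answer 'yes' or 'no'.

Old median = 5
Insert x = 32
New median = 15
Changed? yes

Answer: yes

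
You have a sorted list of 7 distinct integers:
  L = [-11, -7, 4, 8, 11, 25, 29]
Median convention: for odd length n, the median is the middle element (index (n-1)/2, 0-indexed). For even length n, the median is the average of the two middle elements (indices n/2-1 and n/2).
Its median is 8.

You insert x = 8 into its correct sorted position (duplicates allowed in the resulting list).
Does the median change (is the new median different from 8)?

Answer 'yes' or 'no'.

Answer: no

Derivation:
Old median = 8
Insert x = 8
New median = 8
Changed? no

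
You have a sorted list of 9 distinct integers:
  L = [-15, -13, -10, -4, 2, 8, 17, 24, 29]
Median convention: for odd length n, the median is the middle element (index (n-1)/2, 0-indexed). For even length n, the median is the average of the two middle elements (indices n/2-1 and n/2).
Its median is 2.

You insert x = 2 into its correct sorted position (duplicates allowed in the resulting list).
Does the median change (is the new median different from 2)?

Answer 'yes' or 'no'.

Answer: no

Derivation:
Old median = 2
Insert x = 2
New median = 2
Changed? no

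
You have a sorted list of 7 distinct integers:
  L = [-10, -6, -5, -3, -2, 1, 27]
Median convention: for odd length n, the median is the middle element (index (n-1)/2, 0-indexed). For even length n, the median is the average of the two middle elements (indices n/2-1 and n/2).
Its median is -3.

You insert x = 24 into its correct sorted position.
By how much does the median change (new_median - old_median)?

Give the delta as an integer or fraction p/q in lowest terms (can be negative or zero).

Answer: 1/2

Derivation:
Old median = -3
After inserting x = 24: new sorted = [-10, -6, -5, -3, -2, 1, 24, 27]
New median = -5/2
Delta = -5/2 - -3 = 1/2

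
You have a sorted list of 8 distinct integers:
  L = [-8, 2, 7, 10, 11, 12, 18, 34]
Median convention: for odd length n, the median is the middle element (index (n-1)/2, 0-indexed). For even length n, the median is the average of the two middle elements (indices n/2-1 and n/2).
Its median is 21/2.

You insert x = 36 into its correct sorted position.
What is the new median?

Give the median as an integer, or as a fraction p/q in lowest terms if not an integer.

Old list (sorted, length 8): [-8, 2, 7, 10, 11, 12, 18, 34]
Old median = 21/2
Insert x = 36
Old length even (8). Middle pair: indices 3,4 = 10,11.
New length odd (9). New median = single middle element.
x = 36: 8 elements are < x, 0 elements are > x.
New sorted list: [-8, 2, 7, 10, 11, 12, 18, 34, 36]
New median = 11

Answer: 11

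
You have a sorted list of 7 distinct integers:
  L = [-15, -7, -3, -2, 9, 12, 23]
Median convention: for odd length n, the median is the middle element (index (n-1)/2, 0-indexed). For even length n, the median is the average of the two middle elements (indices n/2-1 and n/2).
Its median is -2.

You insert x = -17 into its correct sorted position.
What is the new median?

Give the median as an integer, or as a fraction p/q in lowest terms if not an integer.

Old list (sorted, length 7): [-15, -7, -3, -2, 9, 12, 23]
Old median = -2
Insert x = -17
Old length odd (7). Middle was index 3 = -2.
New length even (8). New median = avg of two middle elements.
x = -17: 0 elements are < x, 7 elements are > x.
New sorted list: [-17, -15, -7, -3, -2, 9, 12, 23]
New median = -5/2

Answer: -5/2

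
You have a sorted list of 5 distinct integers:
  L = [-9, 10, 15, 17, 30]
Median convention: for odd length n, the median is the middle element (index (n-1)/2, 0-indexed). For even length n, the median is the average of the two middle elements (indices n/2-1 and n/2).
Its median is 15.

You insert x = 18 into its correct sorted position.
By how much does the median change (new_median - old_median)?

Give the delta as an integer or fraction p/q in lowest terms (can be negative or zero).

Old median = 15
After inserting x = 18: new sorted = [-9, 10, 15, 17, 18, 30]
New median = 16
Delta = 16 - 15 = 1

Answer: 1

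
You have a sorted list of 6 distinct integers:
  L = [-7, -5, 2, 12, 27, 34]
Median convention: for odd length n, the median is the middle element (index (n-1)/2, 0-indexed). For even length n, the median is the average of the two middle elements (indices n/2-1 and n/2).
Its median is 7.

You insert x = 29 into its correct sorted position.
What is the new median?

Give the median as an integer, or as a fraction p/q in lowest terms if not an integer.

Answer: 12

Derivation:
Old list (sorted, length 6): [-7, -5, 2, 12, 27, 34]
Old median = 7
Insert x = 29
Old length even (6). Middle pair: indices 2,3 = 2,12.
New length odd (7). New median = single middle element.
x = 29: 5 elements are < x, 1 elements are > x.
New sorted list: [-7, -5, 2, 12, 27, 29, 34]
New median = 12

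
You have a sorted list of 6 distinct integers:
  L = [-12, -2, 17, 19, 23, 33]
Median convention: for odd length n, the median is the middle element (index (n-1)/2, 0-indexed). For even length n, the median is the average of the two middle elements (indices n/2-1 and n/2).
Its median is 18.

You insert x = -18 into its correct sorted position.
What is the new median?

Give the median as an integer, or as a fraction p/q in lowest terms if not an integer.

Old list (sorted, length 6): [-12, -2, 17, 19, 23, 33]
Old median = 18
Insert x = -18
Old length even (6). Middle pair: indices 2,3 = 17,19.
New length odd (7). New median = single middle element.
x = -18: 0 elements are < x, 6 elements are > x.
New sorted list: [-18, -12, -2, 17, 19, 23, 33]
New median = 17

Answer: 17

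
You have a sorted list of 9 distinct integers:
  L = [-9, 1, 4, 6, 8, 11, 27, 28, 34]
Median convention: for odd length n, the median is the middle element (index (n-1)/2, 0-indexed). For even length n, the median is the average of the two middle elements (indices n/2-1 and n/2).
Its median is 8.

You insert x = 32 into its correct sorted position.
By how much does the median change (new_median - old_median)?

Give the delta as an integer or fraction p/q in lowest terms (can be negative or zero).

Old median = 8
After inserting x = 32: new sorted = [-9, 1, 4, 6, 8, 11, 27, 28, 32, 34]
New median = 19/2
Delta = 19/2 - 8 = 3/2

Answer: 3/2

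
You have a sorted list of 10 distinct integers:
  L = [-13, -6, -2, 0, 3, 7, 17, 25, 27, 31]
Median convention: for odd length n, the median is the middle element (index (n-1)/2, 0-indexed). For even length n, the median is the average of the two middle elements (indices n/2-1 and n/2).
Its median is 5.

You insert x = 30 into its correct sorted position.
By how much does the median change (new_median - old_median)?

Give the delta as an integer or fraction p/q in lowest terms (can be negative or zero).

Answer: 2

Derivation:
Old median = 5
After inserting x = 30: new sorted = [-13, -6, -2, 0, 3, 7, 17, 25, 27, 30, 31]
New median = 7
Delta = 7 - 5 = 2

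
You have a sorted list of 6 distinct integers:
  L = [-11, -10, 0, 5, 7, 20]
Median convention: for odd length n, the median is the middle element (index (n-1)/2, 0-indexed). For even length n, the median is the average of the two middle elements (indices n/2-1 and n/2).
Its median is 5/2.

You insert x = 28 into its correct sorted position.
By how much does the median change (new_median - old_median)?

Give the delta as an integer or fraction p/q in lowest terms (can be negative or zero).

Old median = 5/2
After inserting x = 28: new sorted = [-11, -10, 0, 5, 7, 20, 28]
New median = 5
Delta = 5 - 5/2 = 5/2

Answer: 5/2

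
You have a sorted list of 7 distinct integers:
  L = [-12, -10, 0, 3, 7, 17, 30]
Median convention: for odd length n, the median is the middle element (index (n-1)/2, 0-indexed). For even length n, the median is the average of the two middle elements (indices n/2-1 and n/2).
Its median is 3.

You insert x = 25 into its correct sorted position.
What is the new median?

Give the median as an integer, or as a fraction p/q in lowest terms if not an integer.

Old list (sorted, length 7): [-12, -10, 0, 3, 7, 17, 30]
Old median = 3
Insert x = 25
Old length odd (7). Middle was index 3 = 3.
New length even (8). New median = avg of two middle elements.
x = 25: 6 elements are < x, 1 elements are > x.
New sorted list: [-12, -10, 0, 3, 7, 17, 25, 30]
New median = 5

Answer: 5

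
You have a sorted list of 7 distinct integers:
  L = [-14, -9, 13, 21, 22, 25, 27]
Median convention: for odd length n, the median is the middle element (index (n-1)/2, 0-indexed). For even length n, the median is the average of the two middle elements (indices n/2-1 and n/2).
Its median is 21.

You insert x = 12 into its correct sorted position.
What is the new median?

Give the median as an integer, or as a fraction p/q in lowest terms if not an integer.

Old list (sorted, length 7): [-14, -9, 13, 21, 22, 25, 27]
Old median = 21
Insert x = 12
Old length odd (7). Middle was index 3 = 21.
New length even (8). New median = avg of two middle elements.
x = 12: 2 elements are < x, 5 elements are > x.
New sorted list: [-14, -9, 12, 13, 21, 22, 25, 27]
New median = 17

Answer: 17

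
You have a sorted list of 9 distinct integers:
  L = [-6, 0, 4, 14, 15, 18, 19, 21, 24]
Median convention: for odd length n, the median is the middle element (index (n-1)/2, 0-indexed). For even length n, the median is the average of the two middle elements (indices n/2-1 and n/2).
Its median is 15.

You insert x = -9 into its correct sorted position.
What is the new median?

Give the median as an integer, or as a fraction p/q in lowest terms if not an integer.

Old list (sorted, length 9): [-6, 0, 4, 14, 15, 18, 19, 21, 24]
Old median = 15
Insert x = -9
Old length odd (9). Middle was index 4 = 15.
New length even (10). New median = avg of two middle elements.
x = -9: 0 elements are < x, 9 elements are > x.
New sorted list: [-9, -6, 0, 4, 14, 15, 18, 19, 21, 24]
New median = 29/2

Answer: 29/2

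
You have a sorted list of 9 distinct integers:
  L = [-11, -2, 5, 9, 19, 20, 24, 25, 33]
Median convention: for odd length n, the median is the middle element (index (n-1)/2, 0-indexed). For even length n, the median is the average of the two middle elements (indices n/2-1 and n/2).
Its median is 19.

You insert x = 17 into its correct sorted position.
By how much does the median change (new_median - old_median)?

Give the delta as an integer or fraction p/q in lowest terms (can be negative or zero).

Old median = 19
After inserting x = 17: new sorted = [-11, -2, 5, 9, 17, 19, 20, 24, 25, 33]
New median = 18
Delta = 18 - 19 = -1

Answer: -1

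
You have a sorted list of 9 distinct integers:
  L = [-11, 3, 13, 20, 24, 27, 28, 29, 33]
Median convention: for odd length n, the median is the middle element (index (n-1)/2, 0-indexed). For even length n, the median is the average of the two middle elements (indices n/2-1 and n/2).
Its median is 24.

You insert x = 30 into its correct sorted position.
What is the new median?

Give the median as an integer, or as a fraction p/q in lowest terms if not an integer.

Answer: 51/2

Derivation:
Old list (sorted, length 9): [-11, 3, 13, 20, 24, 27, 28, 29, 33]
Old median = 24
Insert x = 30
Old length odd (9). Middle was index 4 = 24.
New length even (10). New median = avg of two middle elements.
x = 30: 8 elements are < x, 1 elements are > x.
New sorted list: [-11, 3, 13, 20, 24, 27, 28, 29, 30, 33]
New median = 51/2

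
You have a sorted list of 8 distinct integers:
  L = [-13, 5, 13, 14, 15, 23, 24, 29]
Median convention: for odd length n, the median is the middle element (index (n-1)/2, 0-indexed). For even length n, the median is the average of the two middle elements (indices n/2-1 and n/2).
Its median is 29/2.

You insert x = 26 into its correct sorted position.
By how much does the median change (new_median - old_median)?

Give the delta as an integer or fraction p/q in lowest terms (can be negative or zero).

Answer: 1/2

Derivation:
Old median = 29/2
After inserting x = 26: new sorted = [-13, 5, 13, 14, 15, 23, 24, 26, 29]
New median = 15
Delta = 15 - 29/2 = 1/2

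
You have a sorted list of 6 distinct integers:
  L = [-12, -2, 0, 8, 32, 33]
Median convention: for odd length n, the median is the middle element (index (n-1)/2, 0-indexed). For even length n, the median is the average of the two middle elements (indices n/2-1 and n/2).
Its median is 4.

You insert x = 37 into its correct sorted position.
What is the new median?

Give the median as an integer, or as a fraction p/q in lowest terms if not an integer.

Answer: 8

Derivation:
Old list (sorted, length 6): [-12, -2, 0, 8, 32, 33]
Old median = 4
Insert x = 37
Old length even (6). Middle pair: indices 2,3 = 0,8.
New length odd (7). New median = single middle element.
x = 37: 6 elements are < x, 0 elements are > x.
New sorted list: [-12, -2, 0, 8, 32, 33, 37]
New median = 8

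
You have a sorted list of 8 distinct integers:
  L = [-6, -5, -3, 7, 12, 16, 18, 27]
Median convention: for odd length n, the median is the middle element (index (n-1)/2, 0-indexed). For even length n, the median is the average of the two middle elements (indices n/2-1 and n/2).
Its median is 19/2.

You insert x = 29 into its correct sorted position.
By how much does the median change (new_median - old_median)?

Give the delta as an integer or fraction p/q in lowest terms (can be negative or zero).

Answer: 5/2

Derivation:
Old median = 19/2
After inserting x = 29: new sorted = [-6, -5, -3, 7, 12, 16, 18, 27, 29]
New median = 12
Delta = 12 - 19/2 = 5/2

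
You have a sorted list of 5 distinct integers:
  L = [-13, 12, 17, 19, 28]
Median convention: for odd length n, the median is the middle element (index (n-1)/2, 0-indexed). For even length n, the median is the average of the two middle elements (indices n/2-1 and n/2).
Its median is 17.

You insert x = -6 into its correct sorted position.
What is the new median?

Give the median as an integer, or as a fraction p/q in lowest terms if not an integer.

Answer: 29/2

Derivation:
Old list (sorted, length 5): [-13, 12, 17, 19, 28]
Old median = 17
Insert x = -6
Old length odd (5). Middle was index 2 = 17.
New length even (6). New median = avg of two middle elements.
x = -6: 1 elements are < x, 4 elements are > x.
New sorted list: [-13, -6, 12, 17, 19, 28]
New median = 29/2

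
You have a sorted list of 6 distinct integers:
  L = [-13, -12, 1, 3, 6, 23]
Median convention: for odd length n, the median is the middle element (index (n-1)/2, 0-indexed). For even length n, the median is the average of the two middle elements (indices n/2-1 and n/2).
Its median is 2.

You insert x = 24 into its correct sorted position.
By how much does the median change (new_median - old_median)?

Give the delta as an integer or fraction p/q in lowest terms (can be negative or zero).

Old median = 2
After inserting x = 24: new sorted = [-13, -12, 1, 3, 6, 23, 24]
New median = 3
Delta = 3 - 2 = 1

Answer: 1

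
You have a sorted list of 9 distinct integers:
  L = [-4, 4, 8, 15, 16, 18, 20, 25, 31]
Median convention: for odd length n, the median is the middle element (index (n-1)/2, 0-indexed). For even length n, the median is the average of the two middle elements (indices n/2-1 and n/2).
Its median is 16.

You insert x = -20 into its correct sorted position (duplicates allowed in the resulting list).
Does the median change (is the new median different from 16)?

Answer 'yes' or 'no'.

Answer: yes

Derivation:
Old median = 16
Insert x = -20
New median = 31/2
Changed? yes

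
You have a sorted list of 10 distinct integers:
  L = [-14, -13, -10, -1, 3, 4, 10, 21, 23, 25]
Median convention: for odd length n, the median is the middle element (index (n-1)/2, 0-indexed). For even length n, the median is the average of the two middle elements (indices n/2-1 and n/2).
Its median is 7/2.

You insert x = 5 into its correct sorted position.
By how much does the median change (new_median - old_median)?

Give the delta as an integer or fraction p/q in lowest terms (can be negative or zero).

Old median = 7/2
After inserting x = 5: new sorted = [-14, -13, -10, -1, 3, 4, 5, 10, 21, 23, 25]
New median = 4
Delta = 4 - 7/2 = 1/2

Answer: 1/2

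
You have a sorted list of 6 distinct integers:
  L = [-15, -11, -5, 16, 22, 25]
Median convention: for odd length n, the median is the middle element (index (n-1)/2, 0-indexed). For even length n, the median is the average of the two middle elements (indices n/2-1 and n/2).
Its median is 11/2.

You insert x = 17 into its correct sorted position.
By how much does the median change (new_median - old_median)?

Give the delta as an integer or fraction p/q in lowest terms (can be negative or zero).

Answer: 21/2

Derivation:
Old median = 11/2
After inserting x = 17: new sorted = [-15, -11, -5, 16, 17, 22, 25]
New median = 16
Delta = 16 - 11/2 = 21/2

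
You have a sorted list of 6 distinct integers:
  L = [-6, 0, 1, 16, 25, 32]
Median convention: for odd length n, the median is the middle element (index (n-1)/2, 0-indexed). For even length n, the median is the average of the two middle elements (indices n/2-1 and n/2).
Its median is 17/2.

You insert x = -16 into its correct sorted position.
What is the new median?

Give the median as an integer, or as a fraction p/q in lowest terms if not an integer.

Old list (sorted, length 6): [-6, 0, 1, 16, 25, 32]
Old median = 17/2
Insert x = -16
Old length even (6). Middle pair: indices 2,3 = 1,16.
New length odd (7). New median = single middle element.
x = -16: 0 elements are < x, 6 elements are > x.
New sorted list: [-16, -6, 0, 1, 16, 25, 32]
New median = 1

Answer: 1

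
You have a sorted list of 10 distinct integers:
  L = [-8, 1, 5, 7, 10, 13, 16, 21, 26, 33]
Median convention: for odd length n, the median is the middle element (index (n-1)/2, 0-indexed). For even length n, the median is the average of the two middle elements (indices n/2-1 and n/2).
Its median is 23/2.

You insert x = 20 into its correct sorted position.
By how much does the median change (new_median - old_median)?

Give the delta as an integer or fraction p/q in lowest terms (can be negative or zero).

Answer: 3/2

Derivation:
Old median = 23/2
After inserting x = 20: new sorted = [-8, 1, 5, 7, 10, 13, 16, 20, 21, 26, 33]
New median = 13
Delta = 13 - 23/2 = 3/2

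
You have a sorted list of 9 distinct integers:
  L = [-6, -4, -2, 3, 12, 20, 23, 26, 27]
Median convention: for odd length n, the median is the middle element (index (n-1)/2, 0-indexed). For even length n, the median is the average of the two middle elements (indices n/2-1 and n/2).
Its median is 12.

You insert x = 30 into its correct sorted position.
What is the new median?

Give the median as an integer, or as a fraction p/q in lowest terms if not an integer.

Answer: 16

Derivation:
Old list (sorted, length 9): [-6, -4, -2, 3, 12, 20, 23, 26, 27]
Old median = 12
Insert x = 30
Old length odd (9). Middle was index 4 = 12.
New length even (10). New median = avg of two middle elements.
x = 30: 9 elements are < x, 0 elements are > x.
New sorted list: [-6, -4, -2, 3, 12, 20, 23, 26, 27, 30]
New median = 16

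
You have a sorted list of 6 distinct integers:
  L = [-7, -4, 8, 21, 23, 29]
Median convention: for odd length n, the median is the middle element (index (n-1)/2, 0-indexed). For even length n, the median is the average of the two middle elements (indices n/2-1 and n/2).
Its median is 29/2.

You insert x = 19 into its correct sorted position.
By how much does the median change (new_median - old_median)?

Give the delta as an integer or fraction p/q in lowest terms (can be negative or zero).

Old median = 29/2
After inserting x = 19: new sorted = [-7, -4, 8, 19, 21, 23, 29]
New median = 19
Delta = 19 - 29/2 = 9/2

Answer: 9/2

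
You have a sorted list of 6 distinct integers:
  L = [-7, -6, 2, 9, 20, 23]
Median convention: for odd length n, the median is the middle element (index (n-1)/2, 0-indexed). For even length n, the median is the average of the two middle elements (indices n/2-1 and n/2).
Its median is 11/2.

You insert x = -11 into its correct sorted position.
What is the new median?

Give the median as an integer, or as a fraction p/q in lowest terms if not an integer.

Answer: 2

Derivation:
Old list (sorted, length 6): [-7, -6, 2, 9, 20, 23]
Old median = 11/2
Insert x = -11
Old length even (6). Middle pair: indices 2,3 = 2,9.
New length odd (7). New median = single middle element.
x = -11: 0 elements are < x, 6 elements are > x.
New sorted list: [-11, -7, -6, 2, 9, 20, 23]
New median = 2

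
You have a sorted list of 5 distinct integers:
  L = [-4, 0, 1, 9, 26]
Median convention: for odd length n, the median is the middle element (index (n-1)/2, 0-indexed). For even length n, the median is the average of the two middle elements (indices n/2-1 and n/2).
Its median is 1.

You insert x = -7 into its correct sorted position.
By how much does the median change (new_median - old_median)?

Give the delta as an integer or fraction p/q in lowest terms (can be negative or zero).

Answer: -1/2

Derivation:
Old median = 1
After inserting x = -7: new sorted = [-7, -4, 0, 1, 9, 26]
New median = 1/2
Delta = 1/2 - 1 = -1/2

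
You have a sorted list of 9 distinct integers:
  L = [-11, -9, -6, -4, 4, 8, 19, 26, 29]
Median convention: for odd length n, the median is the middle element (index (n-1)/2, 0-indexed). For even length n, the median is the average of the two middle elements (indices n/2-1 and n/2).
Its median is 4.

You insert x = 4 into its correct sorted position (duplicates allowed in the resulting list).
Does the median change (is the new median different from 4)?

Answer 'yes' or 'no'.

Answer: no

Derivation:
Old median = 4
Insert x = 4
New median = 4
Changed? no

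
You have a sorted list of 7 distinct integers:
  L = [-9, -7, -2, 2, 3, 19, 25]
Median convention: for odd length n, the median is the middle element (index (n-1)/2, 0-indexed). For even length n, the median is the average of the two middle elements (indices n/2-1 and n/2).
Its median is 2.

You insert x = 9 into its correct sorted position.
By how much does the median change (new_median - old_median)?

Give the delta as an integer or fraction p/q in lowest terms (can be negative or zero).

Answer: 1/2

Derivation:
Old median = 2
After inserting x = 9: new sorted = [-9, -7, -2, 2, 3, 9, 19, 25]
New median = 5/2
Delta = 5/2 - 2 = 1/2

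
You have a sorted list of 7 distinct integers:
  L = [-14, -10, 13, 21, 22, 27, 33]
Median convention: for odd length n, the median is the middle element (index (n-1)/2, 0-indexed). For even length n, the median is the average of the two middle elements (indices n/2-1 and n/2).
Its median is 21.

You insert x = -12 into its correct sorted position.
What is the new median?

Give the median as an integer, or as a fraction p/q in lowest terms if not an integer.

Old list (sorted, length 7): [-14, -10, 13, 21, 22, 27, 33]
Old median = 21
Insert x = -12
Old length odd (7). Middle was index 3 = 21.
New length even (8). New median = avg of two middle elements.
x = -12: 1 elements are < x, 6 elements are > x.
New sorted list: [-14, -12, -10, 13, 21, 22, 27, 33]
New median = 17

Answer: 17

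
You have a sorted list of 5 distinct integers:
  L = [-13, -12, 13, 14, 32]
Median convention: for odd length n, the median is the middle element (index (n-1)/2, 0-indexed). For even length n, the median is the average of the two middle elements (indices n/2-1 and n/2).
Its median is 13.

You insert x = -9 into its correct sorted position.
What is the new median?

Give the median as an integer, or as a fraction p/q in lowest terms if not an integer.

Answer: 2

Derivation:
Old list (sorted, length 5): [-13, -12, 13, 14, 32]
Old median = 13
Insert x = -9
Old length odd (5). Middle was index 2 = 13.
New length even (6). New median = avg of two middle elements.
x = -9: 2 elements are < x, 3 elements are > x.
New sorted list: [-13, -12, -9, 13, 14, 32]
New median = 2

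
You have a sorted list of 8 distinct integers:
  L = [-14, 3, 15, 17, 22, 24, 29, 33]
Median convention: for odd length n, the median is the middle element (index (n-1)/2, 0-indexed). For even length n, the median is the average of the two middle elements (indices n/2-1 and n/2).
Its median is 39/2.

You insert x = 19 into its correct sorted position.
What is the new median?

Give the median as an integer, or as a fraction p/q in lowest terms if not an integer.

Answer: 19

Derivation:
Old list (sorted, length 8): [-14, 3, 15, 17, 22, 24, 29, 33]
Old median = 39/2
Insert x = 19
Old length even (8). Middle pair: indices 3,4 = 17,22.
New length odd (9). New median = single middle element.
x = 19: 4 elements are < x, 4 elements are > x.
New sorted list: [-14, 3, 15, 17, 19, 22, 24, 29, 33]
New median = 19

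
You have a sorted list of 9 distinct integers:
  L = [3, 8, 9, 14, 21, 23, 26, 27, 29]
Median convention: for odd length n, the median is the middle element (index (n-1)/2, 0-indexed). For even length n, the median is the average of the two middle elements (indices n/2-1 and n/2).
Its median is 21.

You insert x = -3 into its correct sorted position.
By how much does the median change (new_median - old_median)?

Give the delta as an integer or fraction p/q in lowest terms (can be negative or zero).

Old median = 21
After inserting x = -3: new sorted = [-3, 3, 8, 9, 14, 21, 23, 26, 27, 29]
New median = 35/2
Delta = 35/2 - 21 = -7/2

Answer: -7/2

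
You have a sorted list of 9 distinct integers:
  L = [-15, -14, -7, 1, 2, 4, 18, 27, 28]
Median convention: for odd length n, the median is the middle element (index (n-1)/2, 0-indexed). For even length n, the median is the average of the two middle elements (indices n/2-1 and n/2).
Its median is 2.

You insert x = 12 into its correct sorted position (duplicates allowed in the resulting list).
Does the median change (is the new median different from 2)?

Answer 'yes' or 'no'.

Old median = 2
Insert x = 12
New median = 3
Changed? yes

Answer: yes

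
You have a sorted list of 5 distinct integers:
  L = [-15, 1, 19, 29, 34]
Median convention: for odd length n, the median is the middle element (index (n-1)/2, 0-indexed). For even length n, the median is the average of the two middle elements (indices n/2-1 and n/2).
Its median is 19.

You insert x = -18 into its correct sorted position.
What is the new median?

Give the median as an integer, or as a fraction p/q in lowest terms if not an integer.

Answer: 10

Derivation:
Old list (sorted, length 5): [-15, 1, 19, 29, 34]
Old median = 19
Insert x = -18
Old length odd (5). Middle was index 2 = 19.
New length even (6). New median = avg of two middle elements.
x = -18: 0 elements are < x, 5 elements are > x.
New sorted list: [-18, -15, 1, 19, 29, 34]
New median = 10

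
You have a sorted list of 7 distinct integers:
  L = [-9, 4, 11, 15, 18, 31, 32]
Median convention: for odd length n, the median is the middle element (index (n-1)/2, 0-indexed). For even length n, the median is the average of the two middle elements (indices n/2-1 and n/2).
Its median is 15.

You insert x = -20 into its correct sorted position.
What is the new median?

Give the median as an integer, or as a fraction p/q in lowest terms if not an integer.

Old list (sorted, length 7): [-9, 4, 11, 15, 18, 31, 32]
Old median = 15
Insert x = -20
Old length odd (7). Middle was index 3 = 15.
New length even (8). New median = avg of two middle elements.
x = -20: 0 elements are < x, 7 elements are > x.
New sorted list: [-20, -9, 4, 11, 15, 18, 31, 32]
New median = 13

Answer: 13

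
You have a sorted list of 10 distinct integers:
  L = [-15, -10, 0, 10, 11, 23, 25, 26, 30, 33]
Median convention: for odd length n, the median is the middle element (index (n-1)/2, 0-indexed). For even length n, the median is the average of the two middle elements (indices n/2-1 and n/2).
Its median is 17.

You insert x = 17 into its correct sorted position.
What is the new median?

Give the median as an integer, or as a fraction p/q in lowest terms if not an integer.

Answer: 17

Derivation:
Old list (sorted, length 10): [-15, -10, 0, 10, 11, 23, 25, 26, 30, 33]
Old median = 17
Insert x = 17
Old length even (10). Middle pair: indices 4,5 = 11,23.
New length odd (11). New median = single middle element.
x = 17: 5 elements are < x, 5 elements are > x.
New sorted list: [-15, -10, 0, 10, 11, 17, 23, 25, 26, 30, 33]
New median = 17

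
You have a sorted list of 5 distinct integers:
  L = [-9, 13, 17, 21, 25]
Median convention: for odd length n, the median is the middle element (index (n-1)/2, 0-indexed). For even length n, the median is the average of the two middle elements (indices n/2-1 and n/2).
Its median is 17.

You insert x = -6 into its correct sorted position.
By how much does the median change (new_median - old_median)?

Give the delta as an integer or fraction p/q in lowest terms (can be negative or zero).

Answer: -2

Derivation:
Old median = 17
After inserting x = -6: new sorted = [-9, -6, 13, 17, 21, 25]
New median = 15
Delta = 15 - 17 = -2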